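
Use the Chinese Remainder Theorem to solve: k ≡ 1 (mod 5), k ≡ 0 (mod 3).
M = 5 × 3 = 15. M₁ = 3, y₁ ≡ 2 (mod 5). M₂ = 5, y₂ ≡ 2 (mod 3). k = 1×3×2 + 0×5×2 ≡ 6 (mod 15)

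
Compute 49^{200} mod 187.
1

Using successive squaring:
Binary expansion of 200: 11001000
Powers of 49 mod 187 (each is the square of the previous):
  49^1 ≡ 49 (mod 187)
  49^2 ≡ 49² = 2401 ≡ 157 (mod 187)
  49^4 ≡ 157² = 24649 ≡ 152 (mod 187)
  49^8 ≡ 152² = 23104 ≡ 103 (mod 187)
  49^16 ≡ 103² = 10609 ≡ 137 (mod 187)
  49^32 ≡ 137² = 18769 ≡ 69 (mod 187)
  49^64 ≡ 69² = 4761 ≡ 86 (mod 187)
  49^128 ≡ 86² = 7396 ≡ 103 (mod 187)
200 = 128 + 64 + 8, so 49^200 = 49^128 × 49^64 × 49^8 ≡ 103 × 86 × 103 (mod 187)
Multiplying step by step:
  103 × 86 = 8858 ≡ 69 (mod 187)
  69 × 103 = 7107 ≡ 1 (mod 187)
Result: 49^200 ≡ 1 (mod 187)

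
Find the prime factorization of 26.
2 × 13

Divide by primes starting from smallest:
26 ÷ 2 = 13
13 ÷ 13 = 1

26 = 2 × 13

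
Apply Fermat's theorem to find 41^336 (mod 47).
By Fermat: 41^{46} ≡ 1 (mod 47). 336 = 7×46 + 14. So 41^{336} ≡ 41^{14} ≡ 16 (mod 47)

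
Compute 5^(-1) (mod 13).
5^(-1) ≡ 8 (mod 13). Verification: 5 × 8 = 40 ≡ 1 (mod 13)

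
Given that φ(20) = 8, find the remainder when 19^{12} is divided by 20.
By Euler: 19^{8} ≡ 1 (mod 20) since gcd(19, 20) = 1. 12 = 1×8 + 4. So 19^{12} ≡ 19^{4} ≡ 1 (mod 20)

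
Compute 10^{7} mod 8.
0

Using successive squaring:
Binary expansion of 7: 111
Powers of 10 mod 8 (each is the square of the previous):
  10^1 ≡ 2 (mod 8)
  10^2 ≡ 2² = 4 ≡ 4 (mod 8)
  10^4 ≡ 4² = 16 ≡ 0 (mod 8)
7 = 4 + 2 + 1, so 10^7 = 10^4 × 10^2 × 10^1 ≡ 0 × 4 × 2 (mod 8)
Multiplying step by step:
  0 × 4 = 0 ≡ 0 (mod 8)
  0 × 2 = 0 ≡ 0 (mod 8)
Result: 10^7 ≡ 0 (mod 8)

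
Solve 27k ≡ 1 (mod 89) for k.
33

Using Extended Euclidean Algorithm:
gcd(27, 89) = 1
Bezout coefficients: 27 × 33 + 89 × -10 = 1
So 27 × 33 ≡ 1 (mod 89)
The inverse is 33 mod 89 = 33
Verification: 27 × 33 = 891 = 10 × 89 + 1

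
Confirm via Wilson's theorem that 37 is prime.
(36)! mod 37 = 36. Since this equals -1 (mod 37), Wilson confirms 37 is prime.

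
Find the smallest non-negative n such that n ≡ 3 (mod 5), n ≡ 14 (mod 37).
88

Using the Chinese Remainder Theorem:
M = product of moduli = 185
For equation 1: M_1 = 37, 37 ≡ 2 (mod 5), inverse of 37 mod 5 is 3 (check: 2 × 3 = 6 ≡ 1 (mod 5))
For equation 2: M_2 = 5, 5 ≡ 5 (mod 37), inverse of 5 mod 37 is 15 (check: 5 × 15 = 75 ≡ 1 (mod 37))
Combine: n ≡ Σ r_i×M_i×(M_i⁻¹ mod m_i) = 3×37×3 + 14×5×15 = 333 + 1050 = 1383
1383 mod 185 = 88
n ≡ 88 (mod 185)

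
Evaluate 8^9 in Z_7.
8 ≡ 1 (mod 7). 9 = 8 + 1 (binary 1001). Repeated squaring mod 7: 1^1 ≡ 1; 1^2 ≡ 1² = 1 ≡ 1; 1^4 ≡ 1² = 1 ≡ 1; 1^8 ≡ 1² = 1 ≡ 1. Multiply: 8^9 ≡ 1^8 × 1^1 ≡ 1 × 1 (mod 7): 1 × 1 = 1 ≡ 1. So 8^9 ≡ 1 (mod 7).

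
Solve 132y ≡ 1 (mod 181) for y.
132^(-1) ≡ 48 (mod 181). Verification: 132 × 48 = 6336 ≡ 1 (mod 181)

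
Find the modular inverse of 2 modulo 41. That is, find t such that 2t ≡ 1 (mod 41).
21

Using Extended Euclidean Algorithm:
gcd(2, 41) = 1
Bezout coefficients: 2 × -20 + 41 × 1 = 1
So 2 × -20 ≡ 1 (mod 41)
The inverse is -20 mod 41 = 21
Verification: 2 × 21 = 42 = 1 × 41 + 1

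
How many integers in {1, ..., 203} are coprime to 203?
168

Prime factorization: 203 = 7 × 29
Using the formula φ(n) = n × Π(1 - 1/p) for each prime factor p:
φ(203) = 203 × (1 - 1/7) × (1 - 1/29)
φ(203) = 168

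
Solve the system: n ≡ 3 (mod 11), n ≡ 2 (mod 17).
M = 11 × 17 = 187. M₁ = 17, y₁ ≡ 2 (mod 11). M₂ = 11, y₂ ≡ 14 (mod 17). n = 3×17×2 + 2×11×14 ≡ 36 (mod 187)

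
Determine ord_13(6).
Powers of 6 mod 13: 6^1≡6, 6^2≡10, 6^3≡8, 6^4≡9, 6^5≡2, 6^6≡12, 6^7≡7, 6^8≡3, 6^9≡5, 6^10≡4, 6^11≡11, 6^12≡1. Order = 12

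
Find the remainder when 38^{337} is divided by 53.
By Fermat: 38^{52} ≡ 1 (mod 53). 337 = 6×52 + 25. So 38^{337} ≡ 38^{25} ≡ 7 (mod 53)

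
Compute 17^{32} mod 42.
37

Using successive squaring:
Binary expansion of 32: 100000
Powers of 17 mod 42 (each is the square of the previous):
  17^1 ≡ 17 (mod 42)
  17^2 ≡ 17² = 289 ≡ 37 (mod 42)
  17^4 ≡ 37² = 1369 ≡ 25 (mod 42)
  17^8 ≡ 25² = 625 ≡ 37 (mod 42)
  17^16 ≡ 37² = 1369 ≡ 25 (mod 42)
  17^32 ≡ 25² = 625 ≡ 37 (mod 42)
32 is a power of 2, so 17^32 is the last square: ≡ 37 (mod 42)
Result: 17^32 ≡ 37 (mod 42)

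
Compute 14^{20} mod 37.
26

Using successive squaring:
Binary expansion of 20: 10100
Powers of 14 mod 37 (each is the square of the previous):
  14^1 ≡ 14 (mod 37)
  14^2 ≡ 14² = 196 ≡ 11 (mod 37)
  14^4 ≡ 11² = 121 ≡ 10 (mod 37)
  14^8 ≡ 10² = 100 ≡ 26 (mod 37)
  14^16 ≡ 26² = 676 ≡ 10 (mod 37)
20 = 16 + 4, so 14^20 = 14^16 × 14^4 ≡ 10 × 10 (mod 37)
Multiplying step by step:
  10 × 10 = 100 ≡ 26 (mod 37)
Result: 14^20 ≡ 26 (mod 37)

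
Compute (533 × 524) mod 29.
22

(533 × 524) = 279292
279292 mod 29 = 22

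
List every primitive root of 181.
Primitive roots mod 181: {2, 10, 18, 21, 23, 24, 28, 41, 47, 50, 53, 54, 57, 58, 63, 66, 69, 76, 77, 78, 83, 84, 85, 90, 91, 96, 97, 98, 103, 104, 105, 112, 115, 118, 123, 124, 127, 128, 131, 134, 140, 153, 157, 158, 160, 163, 171, 179}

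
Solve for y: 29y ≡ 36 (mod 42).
36

Since gcd(29, 42) = 1 divides 36, a solution exists.
Multiply both sides by the inverse of 29 mod 42:
  29^(-1) mod 42 = 29
  x ≡ 29 × 36 ≡ 1044 ≡ 36 (mod 42)
Verification: 29 × 36 = 1044 = 24 × 42 + 36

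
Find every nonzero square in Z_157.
QRs mod 157: {1, 3, 4, 9, 10, 11, 12, 13, 14, 16, 17, 19, 25, 27, 30, 31, 33, 35, 36, 37, 39, 40, 42, 44, 46, 47, 48, 49, 51, 52, 56, 57, 58, 64, 67, 68, 71, 75, 76, 81, 82, 86, 89, 90, 93, 99, 100, 101, 105, 106, 108, 109, 110, 111, 113, 115, 117, 118, 120, 121, 122, 124, 126, 127, 130, 132, 138, 140, 141, 143, 144, 145, 146, 147, 148, 153, 154, 156}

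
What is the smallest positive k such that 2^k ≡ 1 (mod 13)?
Powers of 2 mod 13: 2^1≡2, 2^2≡4, 2^3≡8, 2^4≡3, 2^5≡6, 2^6≡12, 2^7≡11, 2^8≡9, 2^9≡5, 2^10≡10, 2^11≡7, 2^12≡1. Order = 12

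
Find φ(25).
20

Prime factorization: 25 = 5^2
Using the formula φ(n) = n × Π(1 - 1/p) for each prime factor p:
φ(25) = 25 × (1 - 1/5)
φ(25) = 20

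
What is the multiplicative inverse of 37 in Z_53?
43

Using Extended Euclidean Algorithm:
gcd(37, 53) = 1
Bezout coefficients: 37 × -10 + 53 × 7 = 1
So 37 × -10 ≡ 1 (mod 53)
The inverse is -10 mod 53 = 43
Verification: 37 × 43 = 1591 = 30 × 53 + 1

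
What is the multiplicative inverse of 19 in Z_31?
18

Using Extended Euclidean Algorithm:
gcd(19, 31) = 1
Bezout coefficients: 19 × -13 + 31 × 8 = 1
So 19 × -13 ≡ 1 (mod 31)
The inverse is -13 mod 31 = 18
Verification: 19 × 18 = 342 = 11 × 31 + 1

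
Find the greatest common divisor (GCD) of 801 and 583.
1

Using the Euclidean algorithm:
801 = 1 × 583 + 218
583 = 2 × 218 + 147
218 = 1 × 147 + 71
147 = 2 × 71 + 5
71 = 14 × 5 + 1
5 = 5 × 1 + 0

GCD(801, 583) = 1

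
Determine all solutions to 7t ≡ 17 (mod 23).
9

Since gcd(7, 23) = 1 divides 17, a solution exists.
Multiply both sides by the inverse of 7 mod 23:
  7^(-1) mod 23 = 10
  x ≡ 10 × 17 ≡ 170 ≡ 9 (mod 23)
Verification: 7 × 9 = 63 = 2 × 23 + 17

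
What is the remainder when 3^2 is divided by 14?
2 = 2 (binary 10). Repeated squaring mod 14: 3^1 ≡ 3; 3^2 ≡ 3² = 9 ≡ 9. So 3^2 ≡ 9 (mod 14).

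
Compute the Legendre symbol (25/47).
(25/47) = 25^{23} mod 47 = 1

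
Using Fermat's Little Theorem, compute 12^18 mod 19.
By Fermat's Little Theorem, 12^{18} ≡ 1 (mod 19) since 19 is prime and gcd(12, 19) = 1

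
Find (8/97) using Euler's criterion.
(8/97) = 8^{48} mod 97 = 1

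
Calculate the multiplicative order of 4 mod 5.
Powers of 4 mod 5: 4^1≡4, 4^2≡1. Order = 2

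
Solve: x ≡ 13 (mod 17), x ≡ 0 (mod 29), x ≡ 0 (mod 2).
M = 17 × 29 × 2 = 986. M₁ = 58, y₁ ≡ 5 (mod 17). M₂ = 34, y₂ ≡ 6 (mod 29). M₃ = 493, y₃ ≡ 1 (mod 2). x = 13×58×5 + 0×34×6 + 0×493×1 ≡ 812 (mod 986)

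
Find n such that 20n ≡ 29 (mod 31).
3

Since gcd(20, 31) = 1 divides 29, a solution exists.
Multiply both sides by the inverse of 20 mod 31:
  20^(-1) mod 31 = 14
  x ≡ 14 × 29 ≡ 406 ≡ 3 (mod 31)
Verification: 20 × 3 = 60 = 1 × 31 + 29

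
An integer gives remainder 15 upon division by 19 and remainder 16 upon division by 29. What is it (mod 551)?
M = 19 × 29 = 551. M₁ = 29, y₁ ≡ 2 (mod 19). M₂ = 19, y₂ ≡ 26 (mod 29). k = 15×29×2 + 16×19×26 ≡ 509 (mod 551). The smallest positive such number is 509.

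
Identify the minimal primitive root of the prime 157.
p - 1 = 156 has prime divisors 2, 3, 13. h is a primitive root mod 157 iff h^(156/q) ≢ 1 (mod 157) for each such q.
h = 2: 2^78 ≡ 156, 2^52 ≡ 1, 2^12 ≡ 14 (mod 157); 2^52 ≡ 1, so not a primitive root.
h = 3: 3^78 ≡ 1, 3^52 ≡ 12, 3^12 ≡ 153 (mod 157); 3^78 ≡ 1, so not a primitive root.
h = 4: 4^78 ≡ 1, 4^52 ≡ 1, 4^12 ≡ 39 (mod 157); 4^78 ≡ 1, so not a primitive root.
h = 5: 5^78 ≡ 156, 5^52 ≡ 12, 5^12 ≡ 130 (mod 157); none is 1, so 5 has order 156 and is a primitive root.
The smallest primitive root mod 157 is g = 5.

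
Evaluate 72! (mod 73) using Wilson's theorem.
By Wilson's theorem, (72)! ≡ -1 ≡ 72 (mod 73)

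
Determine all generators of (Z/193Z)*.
Primitive roots mod 193: {5, 10, 15, 17, 19, 22, 26, 30, 34, 37, 38, 40, 41, 44, 45, 47, 51, 52, 53, 57, 58, 61, 66, 70, 73, 77, 78, 79, 80, 82, 90, 91, 102, 103, 111, 113, 114, 115, 116, 120, 123, 127, 132, 135, 136, 140, 141, 142, 146, 148, 149, 152, 153, 155, 156, 159, 163, 167, 171, 174, 176, 178, 183, 188}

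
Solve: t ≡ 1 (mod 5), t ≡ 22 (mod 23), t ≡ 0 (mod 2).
M = 5 × 23 × 2 = 230. M₁ = 46, y₁ ≡ 1 (mod 5). M₂ = 10, y₂ ≡ 7 (mod 23). M₃ = 115, y₃ ≡ 1 (mod 2). t = 1×46×1 + 22×10×7 + 0×115×1 ≡ 206 (mod 230)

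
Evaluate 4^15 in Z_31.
Using repeated squaring. 15 = 8 + 4 + 2 + 1 (binary 1111). Repeated squaring mod 31: 4^1 ≡ 4; 4^2 ≡ 4² = 16 ≡ 16; 4^4 ≡ 16² = 256 ≡ 8; 4^8 ≡ 8² = 64 ≡ 2. Multiply: 4^15 = 4^8 × 4^4 × 4^2 × 4^1 ≡ 2 × 8 × 16 × 4 (mod 31): 2 × 8 = 16 ≡ 16; 16 × 16 = 256 ≡ 8; 8 × 4 = 32 ≡ 1. So 4^15 ≡ 1 (mod 31).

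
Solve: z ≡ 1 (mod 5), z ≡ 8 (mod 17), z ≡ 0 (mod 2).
M = 5 × 17 × 2 = 170. M₁ = 34, y₁ ≡ 4 (mod 5). M₂ = 10, y₂ ≡ 12 (mod 17). M₃ = 85, y₃ ≡ 1 (mod 2). z = 1×34×4 + 8×10×12 + 0×85×1 ≡ 76 (mod 170)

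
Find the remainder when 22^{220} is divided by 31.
By Fermat: 22^{30} ≡ 1 (mod 31). 220 = 7×30 + 10. So 22^{220} ≡ 22^{10} ≡ 5 (mod 31)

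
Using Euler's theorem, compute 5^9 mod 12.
By Euler: 5^{4} ≡ 1 (mod 12) since gcd(5, 12) = 1. 9 = 2×4 + 1. So 5^{9} ≡ 5^{1} ≡ 5 (mod 12)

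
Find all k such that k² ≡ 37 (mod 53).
The square roots of 37 mod 53 are 14 and 39. Verify: 14² = 196 ≡ 37 (mod 53)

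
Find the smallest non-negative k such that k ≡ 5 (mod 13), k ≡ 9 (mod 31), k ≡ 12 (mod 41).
5465

Using the Chinese Remainder Theorem:
M = product of moduli = 16523
For equation 1: M_1 = 1271, 1271 ≡ 10 (mod 13), inverse of 1271 mod 13 is 4 (check: 10 × 4 = 40 ≡ 1 (mod 13))
For equation 2: M_2 = 533, 533 ≡ 6 (mod 31), inverse of 533 mod 31 is 26 (check: 6 × 26 = 156 ≡ 1 (mod 31))
For equation 3: M_3 = 403, 403 ≡ 34 (mod 41), inverse of 403 mod 41 is 35 (check: 34 × 35 = 1190 ≡ 1 (mod 41))
Combine: k ≡ Σ r_i×M_i×(M_i⁻¹ mod m_i) = 5×1271×4 + 9×533×26 + 12×403×35 = 25420 + 124722 + 169260 = 319402
319402 mod 16523 = 5465
k ≡ 5465 (mod 16523)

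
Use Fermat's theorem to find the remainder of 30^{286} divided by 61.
36

By Fermat's Little Theorem, a^(p-1) ≡ 1 (mod p) for prime p and gcd(a, p) = 1
Here p = 61, so 30^60 ≡ 1 (mod 61)
We can reduce the exponent: 286 mod 60 = 46
So 30^286 ≡ 30^46 (mod 61)
Computing: 30^46 mod 61 = 36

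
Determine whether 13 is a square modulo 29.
By Euler's criterion: 13^{14} ≡ 1 (mod 29). Since this equals 1, 13 is a QR.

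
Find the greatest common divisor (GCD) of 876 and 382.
2

Using the Euclidean algorithm:
876 = 2 × 382 + 112
382 = 3 × 112 + 46
112 = 2 × 46 + 20
46 = 2 × 20 + 6
20 = 3 × 6 + 2
6 = 3 × 2 + 0

GCD(876, 382) = 2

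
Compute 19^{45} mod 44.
43

Using successive squaring:
Binary expansion of 45: 101101
Powers of 19 mod 44 (each is the square of the previous):
  19^1 ≡ 19 (mod 44)
  19^2 ≡ 19² = 361 ≡ 9 (mod 44)
  19^4 ≡ 9² = 81 ≡ 37 (mod 44)
  19^8 ≡ 37² = 1369 ≡ 5 (mod 44)
  19^16 ≡ 5² = 25 ≡ 25 (mod 44)
  19^32 ≡ 25² = 625 ≡ 9 (mod 44)
45 = 32 + 8 + 4 + 1, so 19^45 = 19^32 × 19^8 × 19^4 × 19^1 ≡ 9 × 5 × 37 × 19 (mod 44)
Multiplying step by step:
  9 × 5 = 45 ≡ 1 (mod 44)
  1 × 37 = 37 ≡ 37 (mod 44)
  37 × 19 = 703 ≡ 43 (mod 44)
Result: 19^45 ≡ 43 (mod 44)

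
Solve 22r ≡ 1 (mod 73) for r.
22^(-1) ≡ 10 (mod 73). Verification: 22 × 10 = 220 ≡ 1 (mod 73)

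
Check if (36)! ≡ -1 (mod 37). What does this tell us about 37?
(36)! mod 37 = 36. Since this equals -1 (mod 37), Wilson confirms 37 is prime.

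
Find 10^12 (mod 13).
Using Fermat: 10^{12} ≡ 1 (mod 13). 12 ≡ 0 (mod 12). So 10^{12} ≡ 10^{0} ≡ 1 (mod 13)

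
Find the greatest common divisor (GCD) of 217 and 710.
1

Using the Euclidean algorithm:
217 = 0 × 710 + 217
710 = 3 × 217 + 59
217 = 3 × 59 + 40
59 = 1 × 40 + 19
40 = 2 × 19 + 2
19 = 9 × 2 + 1
2 = 2 × 1 + 0

GCD(217, 710) = 1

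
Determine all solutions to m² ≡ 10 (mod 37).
The square roots of 10 mod 37 are 26 and 11. Verify: 26² = 676 ≡ 10 (mod 37)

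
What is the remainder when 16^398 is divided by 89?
Using Fermat: 16^{88} ≡ 1 (mod 89). 398 ≡ 46 (mod 88). So 16^{398} ≡ 16^{46} ≡ 78 (mod 89)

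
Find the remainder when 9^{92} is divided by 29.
By Fermat: 9^{28} ≡ 1 (mod 29). 92 = 3×28 + 8. So 9^{92} ≡ 9^{8} ≡ 20 (mod 29)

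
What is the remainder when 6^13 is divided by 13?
Using Fermat: 6^{12} ≡ 1 (mod 13). 13 ≡ 1 (mod 12). So 6^{13} ≡ 6^{1} ≡ 6 (mod 13)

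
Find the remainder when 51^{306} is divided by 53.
By Fermat: 51^{52} ≡ 1 (mod 53). 306 = 5×52 + 46. So 51^{306} ≡ 51^{46} ≡ 29 (mod 53)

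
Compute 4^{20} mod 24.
16

Using successive squaring:
Binary expansion of 20: 10100
Powers of 4 mod 24 (each is the square of the previous):
  4^1 ≡ 4 (mod 24)
  4^2 ≡ 4² = 16 ≡ 16 (mod 24)
  4^4 ≡ 16² = 256 ≡ 16 (mod 24)
  4^8 ≡ 16² = 256 ≡ 16 (mod 24)
  4^16 ≡ 16² = 256 ≡ 16 (mod 24)
20 = 16 + 4, so 4^20 = 4^16 × 4^4 ≡ 16 × 16 (mod 24)
Multiplying step by step:
  16 × 16 = 256 ≡ 16 (mod 24)
Result: 4^20 ≡ 16 (mod 24)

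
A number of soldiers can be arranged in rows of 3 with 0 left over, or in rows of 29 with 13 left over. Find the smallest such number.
M = 3 × 29 = 87. M₁ = 29, y₁ ≡ 2 (mod 3). M₂ = 3, y₂ ≡ 10 (mod 29). z = 0×29×2 + 13×3×10 ≡ 42 (mod 87). The smallest positive such number is 42.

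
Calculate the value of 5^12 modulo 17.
Using repeated squaring. 12 = 8 + 4 (binary 1100). Repeated squaring mod 17: 5^1 ≡ 5; 5^2 ≡ 5² = 25 ≡ 8; 5^4 ≡ 8² = 64 ≡ 13; 5^8 ≡ 13² = 169 ≡ 16. Multiply: 5^12 = 5^8 × 5^4 ≡ 16 × 13 (mod 17): 16 × 13 = 208 ≡ 4. So 5^12 ≡ 4 (mod 17).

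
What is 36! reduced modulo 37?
By Wilson's theorem, (36)! ≡ -1 ≡ 36 (mod 37)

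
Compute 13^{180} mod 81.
55

Using successive squaring:
Binary expansion of 180: 10110100
Powers of 13 mod 81 (each is the square of the previous):
  13^1 ≡ 13 (mod 81)
  13^2 ≡ 13² = 169 ≡ 7 (mod 81)
  13^4 ≡ 7² = 49 ≡ 49 (mod 81)
  13^8 ≡ 49² = 2401 ≡ 52 (mod 81)
  13^16 ≡ 52² = 2704 ≡ 31 (mod 81)
  13^32 ≡ 31² = 961 ≡ 70 (mod 81)
  13^64 ≡ 70² = 4900 ≡ 40 (mod 81)
  13^128 ≡ 40² = 1600 ≡ 61 (mod 81)
180 = 128 + 32 + 16 + 4, so 13^180 = 13^128 × 13^32 × 13^16 × 13^4 ≡ 61 × 70 × 31 × 49 (mod 81)
Multiplying step by step:
  61 × 70 = 4270 ≡ 58 (mod 81)
  58 × 31 = 1798 ≡ 16 (mod 81)
  16 × 49 = 784 ≡ 55 (mod 81)
Result: 13^180 ≡ 55 (mod 81)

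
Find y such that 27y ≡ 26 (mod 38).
8

Since gcd(27, 38) = 1 divides 26, a solution exists.
Multiply both sides by the inverse of 27 mod 38:
  27^(-1) mod 38 = 31
  x ≡ 31 × 26 ≡ 806 ≡ 8 (mod 38)
Verification: 27 × 8 = 216 = 5 × 38 + 26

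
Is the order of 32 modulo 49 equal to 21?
Yes, ord_49(32) = 21.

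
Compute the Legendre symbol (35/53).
(35/53) = 35^{26} mod 53 = -1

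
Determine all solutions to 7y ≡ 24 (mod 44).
16

Since gcd(7, 44) = 1 divides 24, a solution exists.
Multiply both sides by the inverse of 7 mod 44:
  7^(-1) mod 44 = 19
  x ≡ 19 × 24 ≡ 456 ≡ 16 (mod 44)
Verification: 7 × 16 = 112 = 2 × 44 + 24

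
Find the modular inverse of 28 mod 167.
28^(-1) ≡ 6 (mod 167). Verification: 28 × 6 = 168 ≡ 1 (mod 167)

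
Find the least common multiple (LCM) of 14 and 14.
14

First find GCD(14, 14) using the Euclidean algorithm:
14 = 1 × 14 + 0
GCD(14, 14) = 14

LCM formula: LCM(a, b) = (a × b) / GCD(a, b)
LCM(14, 14) = (14 × 14) / 14
LCM(14, 14) = 196 / 14
LCM(14, 14) = 14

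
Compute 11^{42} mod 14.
1

Using successive squaring:
Binary expansion of 42: 101010
Powers of 11 mod 14 (each is the square of the previous):
  11^1 ≡ 11 (mod 14)
  11^2 ≡ 11² = 121 ≡ 9 (mod 14)
  11^4 ≡ 9² = 81 ≡ 11 (mod 14)
  11^8 ≡ 11² = 121 ≡ 9 (mod 14)
  11^16 ≡ 9² = 81 ≡ 11 (mod 14)
  11^32 ≡ 11² = 121 ≡ 9 (mod 14)
42 = 32 + 8 + 2, so 11^42 = 11^32 × 11^8 × 11^2 ≡ 9 × 9 × 9 (mod 14)
Multiplying step by step:
  9 × 9 = 81 ≡ 11 (mod 14)
  11 × 9 = 99 ≡ 1 (mod 14)
Result: 11^42 ≡ 1 (mod 14)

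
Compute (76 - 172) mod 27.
12

(76 - 172) = -96
-96 mod 27 = 12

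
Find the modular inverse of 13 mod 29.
13^(-1) ≡ 9 (mod 29). Verification: 13 × 9 = 117 ≡ 1 (mod 29)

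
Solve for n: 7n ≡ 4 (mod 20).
12

Since gcd(7, 20) = 1 divides 4, a solution exists.
Multiply both sides by the inverse of 7 mod 20:
  7^(-1) mod 20 = 3
  x ≡ 3 × 4 ≡ 12 ≡ 12 (mod 20)
Verification: 7 × 12 = 84 = 4 × 20 + 4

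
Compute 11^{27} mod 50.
21

Using successive squaring:
Binary expansion of 27: 11011
Powers of 11 mod 50 (each is the square of the previous):
  11^1 ≡ 11 (mod 50)
  11^2 ≡ 11² = 121 ≡ 21 (mod 50)
  11^4 ≡ 21² = 441 ≡ 41 (mod 50)
  11^8 ≡ 41² = 1681 ≡ 31 (mod 50)
  11^16 ≡ 31² = 961 ≡ 11 (mod 50)
27 = 16 + 8 + 2 + 1, so 11^27 = 11^16 × 11^8 × 11^2 × 11^1 ≡ 11 × 31 × 21 × 11 (mod 50)
Multiplying step by step:
  11 × 31 = 341 ≡ 41 (mod 50)
  41 × 21 = 861 ≡ 11 (mod 50)
  11 × 11 = 121 ≡ 21 (mod 50)
Result: 11^27 ≡ 21 (mod 50)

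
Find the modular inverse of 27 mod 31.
27^(-1) ≡ 23 (mod 31). Verification: 27 × 23 = 621 ≡ 1 (mod 31)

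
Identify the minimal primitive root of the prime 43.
p - 1 = 42 has prime divisors 2, 3, 7. h is a primitive root mod 43 iff h^(42/q) ≢ 1 (mod 43) for each such q.
h = 2: 2^21 ≡ 42, 2^14 ≡ 1, 2^6 ≡ 21 (mod 43); 2^14 ≡ 1, so not a primitive root.
h = 3: 3^21 ≡ 42, 3^14 ≡ 36, 3^6 ≡ 41 (mod 43); none is 1, so 3 has order 42 and is a primitive root.
The smallest primitive root mod 43 is g = 3.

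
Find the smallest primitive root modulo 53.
p - 1 = 52 has prime divisors 2, 13. h is a primitive root mod 53 iff h^(52/q) ≢ 1 (mod 53) for each such q.
h = 2: 2^26 ≡ 52, 2^4 ≡ 16 (mod 53); none is 1, so 2 has order 52 and is a primitive root.
The smallest primitive root mod 53 is g = 2.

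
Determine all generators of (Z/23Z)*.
Primitive roots mod 23: {5, 7, 10, 11, 14, 15, 17, 19, 20, 21}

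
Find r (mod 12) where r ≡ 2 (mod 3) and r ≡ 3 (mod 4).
M = 3 × 4 = 12. M₁ = 4, y₁ ≡ 1 (mod 3). M₂ = 3, y₂ ≡ 3 (mod 4). r = 2×4×1 + 3×3×3 ≡ 11 (mod 12)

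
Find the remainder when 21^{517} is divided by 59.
By Fermat: 21^{58} ≡ 1 (mod 59). 517 = 8×58 + 53. So 21^{517} ≡ 21^{53} ≡ 20 (mod 59)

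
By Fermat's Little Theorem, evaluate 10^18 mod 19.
By Fermat's Little Theorem, 10^{18} ≡ 1 (mod 19) since 19 is prime and gcd(10, 19) = 1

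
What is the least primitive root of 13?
2

A primitive root g modulo p has order p-1 = 12
Prime divisors of 12: [2, 3]
g is a primitive root iff g^(12/q) ≢ 1 (mod 13) for each prime divisor q
Testing small values:
  g = 2: 2^6 ≡ 12, 2^4 ≡ 3 (mod 13) → none is 1, primitive root!
The smallest primitive root is 2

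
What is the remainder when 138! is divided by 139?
By Wilson's theorem, (138)! ≡ -1 ≡ 138 (mod 139)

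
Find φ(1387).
1296

Prime factorization: 1387 = 19 × 73
Using the formula φ(n) = n × Π(1 - 1/p) for each prime factor p:
φ(1387) = 1387 × (1 - 1/19) × (1 - 1/73)
φ(1387) = 1296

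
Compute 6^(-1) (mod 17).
6^(-1) ≡ 3 (mod 17). Verification: 6 × 3 = 18 ≡ 1 (mod 17)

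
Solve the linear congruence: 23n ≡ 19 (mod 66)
41

Since gcd(23, 66) = 1 divides 19, a solution exists.
Multiply both sides by the inverse of 23 mod 66:
  23^(-1) mod 66 = 23
  x ≡ 23 × 19 ≡ 437 ≡ 41 (mod 66)
Verification: 23 × 41 = 943 = 14 × 66 + 19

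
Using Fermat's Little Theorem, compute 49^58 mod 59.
By Fermat's Little Theorem, 49^{58} ≡ 1 (mod 59) since 59 is prime and gcd(49, 59) = 1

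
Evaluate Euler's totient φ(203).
168

Prime factorization: 203 = 7 × 29
Using the formula φ(n) = n × Π(1 - 1/p) for each prime factor p:
φ(203) = 203 × (1 - 1/7) × (1 - 1/29)
φ(203) = 168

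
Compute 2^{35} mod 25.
18

Using successive squaring:
Binary expansion of 35: 100011
Powers of 2 mod 25 (each is the square of the previous):
  2^1 ≡ 2 (mod 25)
  2^2 ≡ 2² = 4 ≡ 4 (mod 25)
  2^4 ≡ 4² = 16 ≡ 16 (mod 25)
  2^8 ≡ 16² = 256 ≡ 6 (mod 25)
  2^16 ≡ 6² = 36 ≡ 11 (mod 25)
  2^32 ≡ 11² = 121 ≡ 21 (mod 25)
35 = 32 + 2 + 1, so 2^35 = 2^32 × 2^2 × 2^1 ≡ 21 × 4 × 2 (mod 25)
Multiplying step by step:
  21 × 4 = 84 ≡ 9 (mod 25)
  9 × 2 = 18 ≡ 18 (mod 25)
Result: 2^35 ≡ 18 (mod 25)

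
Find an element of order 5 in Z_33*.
16 has order 5 mod 33 since 16^{5} ≡ 1 (mod 33) and no smaller power works.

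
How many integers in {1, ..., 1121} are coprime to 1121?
1044

Prime factorization: 1121 = 19 × 59
Using the formula φ(n) = n × Π(1 - 1/p) for each prime factor p:
φ(1121) = 1121 × (1 - 1/19) × (1 - 1/59)
φ(1121) = 1044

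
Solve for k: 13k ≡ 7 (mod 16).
3

Since gcd(13, 16) = 1 divides 7, a solution exists.
Multiply both sides by the inverse of 13 mod 16:
  13^(-1) mod 16 = 5
  x ≡ 5 × 7 ≡ 35 ≡ 3 (mod 16)
Verification: 13 × 3 = 39 = 2 × 16 + 7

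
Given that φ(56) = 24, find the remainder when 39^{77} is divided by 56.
By Euler: 39^{24} ≡ 1 (mod 56) since gcd(39, 56) = 1. 77 = 3×24 + 5. So 39^{77} ≡ 39^{5} ≡ 23 (mod 56)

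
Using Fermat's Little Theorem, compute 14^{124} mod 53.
46

By Fermat's Little Theorem, a^(p-1) ≡ 1 (mod p) for prime p and gcd(a, p) = 1
Here p = 53, so 14^52 ≡ 1 (mod 53)
We can reduce the exponent: 124 mod 52 = 20
So 14^124 ≡ 14^20 (mod 53)
Computing: 14^20 mod 53 = 46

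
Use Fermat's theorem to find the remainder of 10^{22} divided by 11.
1

By Fermat's Little Theorem, a^(p-1) ≡ 1 (mod p) for prime p and gcd(a, p) = 1
Here p = 11, so 10^10 ≡ 1 (mod 11)
We can reduce the exponent: 22 mod 10 = 2
So 10^22 ≡ 10^2 (mod 11)
Computing: 10^2 mod 11 = 1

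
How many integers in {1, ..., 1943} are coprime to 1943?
1848

Prime factorization: 1943 = 29 × 67
Using the formula φ(n) = n × Π(1 - 1/p) for each prime factor p:
φ(1943) = 1943 × (1 - 1/29) × (1 - 1/67)
φ(1943) = 1848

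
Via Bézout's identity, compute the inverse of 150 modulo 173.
Extended GCD: 150(15) + 173(-13) = 1. So 150^(-1) ≡ 15 ≡ 15 (mod 173). Verify: 150 × 15 = 2250 ≡ 1 (mod 173)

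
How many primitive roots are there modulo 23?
10

The number of primitive roots modulo p is φ(p-1) = φ(22)
φ(22) = 10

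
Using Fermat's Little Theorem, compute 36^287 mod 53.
By Fermat: 36^{52} ≡ 1 (mod 53). 287 = 5×52 + 27. So 36^{287} ≡ 36^{27} ≡ 36 (mod 53)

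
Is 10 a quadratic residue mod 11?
By Euler's criterion: 10^{5} ≡ 10 (mod 11). Since this equals -1 (≡ 10), 10 is not a QR.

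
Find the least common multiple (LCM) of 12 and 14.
84

First find GCD(12, 14) using the Euclidean algorithm:
12 = 0 × 14 + 12
14 = 1 × 12 + 2
12 = 6 × 2 + 0
GCD(12, 14) = 2

LCM formula: LCM(a, b) = (a × b) / GCD(a, b)
LCM(12, 14) = (12 × 14) / 2
LCM(12, 14) = 168 / 2
LCM(12, 14) = 84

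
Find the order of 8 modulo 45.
Powers of 8 mod 45: 8^1≡8, 8^2≡19, 8^3≡17, 8^4≡1. Order = 4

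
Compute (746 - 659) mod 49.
38

(746 - 659) = 87
87 mod 49 = 38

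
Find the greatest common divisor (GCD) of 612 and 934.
2

Using the Euclidean algorithm:
612 = 0 × 934 + 612
934 = 1 × 612 + 322
612 = 1 × 322 + 290
322 = 1 × 290 + 32
290 = 9 × 32 + 2
32 = 16 × 2 + 0

GCD(612, 934) = 2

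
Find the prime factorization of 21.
3 × 7

Divide by primes starting from smallest:
21 ÷ 3 = 7
7 ÷ 7 = 1

21 = 3 × 7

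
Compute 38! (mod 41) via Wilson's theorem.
(40)! = (38)! × (39) × (40) ≡ -1 (mod 41). So (38)! ≡ -1 × [(40)(39)]^(-1) ≡ 20 (mod 41)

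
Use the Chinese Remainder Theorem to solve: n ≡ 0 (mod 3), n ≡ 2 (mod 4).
M = 3 × 4 = 12. M₁ = 4, y₁ ≡ 1 (mod 3). M₂ = 3, y₂ ≡ 3 (mod 4). n = 0×4×1 + 2×3×3 ≡ 6 (mod 12)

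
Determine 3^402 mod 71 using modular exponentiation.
Using Fermat: 3^{70} ≡ 1 (mod 71). 402 ≡ 52 (mod 70). So 3^{402} ≡ 3^{52} ≡ 38 (mod 71)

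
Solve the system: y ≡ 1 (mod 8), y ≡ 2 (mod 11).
M = 8 × 11 = 88. M₁ = 11, y₁ ≡ 3 (mod 8). M₂ = 8, y₂ ≡ 7 (mod 11). y = 1×11×3 + 2×8×7 ≡ 57 (mod 88)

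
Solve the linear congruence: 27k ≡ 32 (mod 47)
36

Since gcd(27, 47) = 1 divides 32, a solution exists.
Multiply both sides by the inverse of 27 mod 47:
  27^(-1) mod 47 = 7
  x ≡ 7 × 32 ≡ 224 ≡ 36 (mod 47)
Verification: 27 × 36 = 972 = 20 × 47 + 32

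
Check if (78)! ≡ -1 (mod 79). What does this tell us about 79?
(78)! mod 79 = 78. Since this equals -1 (mod 79), Wilson confirms 79 is prime.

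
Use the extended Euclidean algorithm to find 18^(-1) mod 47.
Extended GCD: 18(-13) + 47(5) = 1. So 18^(-1) ≡ 34 ≡ 34 (mod 47). Verify: 18 × 34 = 612 ≡ 1 (mod 47)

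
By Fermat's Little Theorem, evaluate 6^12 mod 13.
By Fermat's Little Theorem, 6^{12} ≡ 1 (mod 13) since 13 is prime and gcd(6, 13) = 1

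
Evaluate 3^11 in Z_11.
Using Fermat: 3^{10} ≡ 1 (mod 11). 11 ≡ 1 (mod 10). So 3^{11} ≡ 3^{1} ≡ 3 (mod 11)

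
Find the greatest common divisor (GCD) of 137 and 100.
1

Using the Euclidean algorithm:
137 = 1 × 100 + 37
100 = 2 × 37 + 26
37 = 1 × 26 + 11
26 = 2 × 11 + 4
11 = 2 × 4 + 3
4 = 1 × 3 + 1
3 = 3 × 1 + 0

GCD(137, 100) = 1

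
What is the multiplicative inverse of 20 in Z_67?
20^(-1) ≡ 57 (mod 67). Verification: 20 × 57 = 1140 ≡ 1 (mod 67)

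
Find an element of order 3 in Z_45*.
16 has order 3 mod 45 since 16^{3} ≡ 1 (mod 45) and no smaller power works.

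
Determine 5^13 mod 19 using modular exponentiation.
Using repeated squaring. 13 = 8 + 4 + 1 (binary 1101). Repeated squaring mod 19: 5^1 ≡ 5; 5^2 ≡ 5² = 25 ≡ 6; 5^4 ≡ 6² = 36 ≡ 17; 5^8 ≡ 17² = 289 ≡ 4. Multiply: 5^13 = 5^8 × 5^4 × 5^1 ≡ 4 × 17 × 5 (mod 19): 4 × 17 = 68 ≡ 11; 11 × 5 = 55 ≡ 17. So 5^13 ≡ 17 (mod 19).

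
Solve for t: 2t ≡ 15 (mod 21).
18

Since gcd(2, 21) = 1 divides 15, a solution exists.
Multiply both sides by the inverse of 2 mod 21:
  2^(-1) mod 21 = 11
  x ≡ 11 × 15 ≡ 165 ≡ 18 (mod 21)
Verification: 2 × 18 = 36 = 1 × 21 + 15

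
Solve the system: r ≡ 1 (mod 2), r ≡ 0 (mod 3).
M = 2 × 3 = 6. M₁ = 3, y₁ ≡ 1 (mod 2). M₂ = 2, y₂ ≡ 2 (mod 3). r = 1×3×1 + 0×2×2 ≡ 3 (mod 6)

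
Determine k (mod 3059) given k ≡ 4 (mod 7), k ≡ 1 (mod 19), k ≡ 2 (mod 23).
1635

Using the Chinese Remainder Theorem:
M = product of moduli = 3059
For equation 1: M_1 = 437, 437 ≡ 3 (mod 7), inverse of 437 mod 7 is 5 (check: 3 × 5 = 15 ≡ 1 (mod 7))
For equation 2: M_2 = 161, 161 ≡ 9 (mod 19), inverse of 161 mod 19 is 17 (check: 9 × 17 = 153 ≡ 1 (mod 19))
For equation 3: M_3 = 133, 133 ≡ 18 (mod 23), inverse of 133 mod 23 is 9 (check: 18 × 9 = 162 ≡ 1 (mod 23))
Combine: k ≡ Σ r_i×M_i×(M_i⁻¹ mod m_i) = 4×437×5 + 1×161×17 + 2×133×9 = 8740 + 2737 + 2394 = 13871
13871 mod 3059 = 1635
k ≡ 1635 (mod 3059)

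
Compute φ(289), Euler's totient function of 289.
272

Prime factorization: 289 = 17^2
Using the formula φ(n) = n × Π(1 - 1/p) for each prime factor p:
φ(289) = 289 × (1 - 1/17)
φ(289) = 272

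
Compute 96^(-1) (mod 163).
96^(-1) ≡ 90 (mod 163). Verification: 96 × 90 = 8640 ≡ 1 (mod 163)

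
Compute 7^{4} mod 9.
7

Using successive squaring:
Binary expansion of 4: 100
Powers of 7 mod 9 (each is the square of the previous):
  7^1 ≡ 7 (mod 9)
  7^2 ≡ 7² = 49 ≡ 4 (mod 9)
  7^4 ≡ 4² = 16 ≡ 7 (mod 9)
4 is a power of 2, so 7^4 is the last square: ≡ 7 (mod 9)
Result: 7^4 ≡ 7 (mod 9)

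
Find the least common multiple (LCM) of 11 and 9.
99

First find GCD(11, 9) using the Euclidean algorithm:
11 = 1 × 9 + 2
9 = 4 × 2 + 1
2 = 2 × 1 + 0
GCD(11, 9) = 1

LCM formula: LCM(a, b) = (a × b) / GCD(a, b)
LCM(11, 9) = (11 × 9) / 1
LCM(11, 9) = 99 / 1
LCM(11, 9) = 99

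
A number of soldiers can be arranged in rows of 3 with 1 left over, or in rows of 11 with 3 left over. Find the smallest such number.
M = 3 × 11 = 33. M₁ = 11, y₁ ≡ 2 (mod 3). M₂ = 3, y₂ ≡ 4 (mod 11). r = 1×11×2 + 3×3×4 ≡ 25 (mod 33). The smallest positive such number is 25.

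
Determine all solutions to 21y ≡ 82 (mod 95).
22

Since gcd(21, 95) = 1 divides 82, a solution exists.
Multiply both sides by the inverse of 21 mod 95:
  21^(-1) mod 95 = 86
  x ≡ 86 × 82 ≡ 7052 ≡ 22 (mod 95)
Verification: 21 × 22 = 462 = 4 × 95 + 82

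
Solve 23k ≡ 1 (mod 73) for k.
54

Using Extended Euclidean Algorithm:
gcd(23, 73) = 1
Bezout coefficients: 23 × -19 + 73 × 6 = 1
So 23 × -19 ≡ 1 (mod 73)
The inverse is -19 mod 73 = 54
Verification: 23 × 54 = 1242 = 17 × 73 + 1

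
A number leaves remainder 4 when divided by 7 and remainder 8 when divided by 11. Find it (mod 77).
M = 7 × 11 = 77. M₁ = 11, y₁ ≡ 2 (mod 7). M₂ = 7, y₂ ≡ 8 (mod 11). m = 4×11×2 + 8×7×8 ≡ 74 (mod 77)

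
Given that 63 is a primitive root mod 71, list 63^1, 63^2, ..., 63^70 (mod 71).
g^1, g^2, ..., g^{70} mod 71: {63, 64, 56, 49, 34, 12, 46, 58, 33, 20, 53, 2, 55, 57, 41, 27, 68, 24, 21, 45, 66, 40, 35, 4, 39, 43, 11, 54, 65, 48, 42, 19, 61, 9, 70, 8, 7, 15, 22, 37, 59, 25, 13, 38, 51, 18, 69, 16, 14, 30, 44, 3, 47, 50, 26, 5, 31, 36, 67, 32, 28, 60, 17, 6, 23, 29, 52, 10, 62, 1}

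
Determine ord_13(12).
Powers of 12 mod 13: 12^1≡12, 12^2≡1. Order = 2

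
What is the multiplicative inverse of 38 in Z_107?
31

Using Extended Euclidean Algorithm:
gcd(38, 107) = 1
Bezout coefficients: 38 × 31 + 107 × -11 = 1
So 38 × 31 ≡ 1 (mod 107)
The inverse is 31 mod 107 = 31
Verification: 38 × 31 = 1178 = 11 × 107 + 1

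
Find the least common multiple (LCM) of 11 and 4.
44

First find GCD(11, 4) using the Euclidean algorithm:
11 = 2 × 4 + 3
4 = 1 × 3 + 1
3 = 3 × 1 + 0
GCD(11, 4) = 1

LCM formula: LCM(a, b) = (a × b) / GCD(a, b)
LCM(11, 4) = (11 × 4) / 1
LCM(11, 4) = 44 / 1
LCM(11, 4) = 44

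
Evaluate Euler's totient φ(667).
616

Prime factorization: 667 = 23 × 29
Using the formula φ(n) = n × Π(1 - 1/p) for each prime factor p:
φ(667) = 667 × (1 - 1/23) × (1 - 1/29)
φ(667) = 616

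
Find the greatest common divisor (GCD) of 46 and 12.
2

Using the Euclidean algorithm:
46 = 3 × 12 + 10
12 = 1 × 10 + 2
10 = 5 × 2 + 0

GCD(46, 12) = 2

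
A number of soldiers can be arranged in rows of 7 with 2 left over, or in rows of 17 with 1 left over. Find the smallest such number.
M = 7 × 17 = 119. M₁ = 17, y₁ ≡ 5 (mod 7). M₂ = 7, y₂ ≡ 5 (mod 17). t = 2×17×5 + 1×7×5 ≡ 86 (mod 119). The smallest positive such number is 86.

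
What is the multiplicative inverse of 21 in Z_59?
45

Using Extended Euclidean Algorithm:
gcd(21, 59) = 1
Bezout coefficients: 21 × -14 + 59 × 5 = 1
So 21 × -14 ≡ 1 (mod 59)
The inverse is -14 mod 59 = 45
Verification: 21 × 45 = 945 = 16 × 59 + 1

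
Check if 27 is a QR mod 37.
By Euler's criterion: 27^{18} ≡ 1 (mod 37). Since this equals 1, 27 is a QR.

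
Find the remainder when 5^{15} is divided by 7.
By Fermat: 5^{6} ≡ 1 (mod 7). 15 = 2×6 + 3. So 5^{15} ≡ 5^{3} ≡ 6 (mod 7)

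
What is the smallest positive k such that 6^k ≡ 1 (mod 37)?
Powers of 6 mod 37: 6^1≡6, 6^2≡36, 6^3≡31, 6^4≡1. Order = 4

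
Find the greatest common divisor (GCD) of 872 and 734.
2

Using the Euclidean algorithm:
872 = 1 × 734 + 138
734 = 5 × 138 + 44
138 = 3 × 44 + 6
44 = 7 × 6 + 2
6 = 3 × 2 + 0

GCD(872, 734) = 2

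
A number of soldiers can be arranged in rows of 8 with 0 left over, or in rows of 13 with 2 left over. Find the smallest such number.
M = 8 × 13 = 104. M₁ = 13, y₁ ≡ 5 (mod 8). M₂ = 8, y₂ ≡ 5 (mod 13). n = 0×13×5 + 2×8×5 ≡ 80 (mod 104). The smallest positive such number is 80.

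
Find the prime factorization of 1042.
2 × 521

Divide by primes starting from smallest:
1042 ÷ 2 = 521
521 ÷ 521 = 1

1042 = 2 × 521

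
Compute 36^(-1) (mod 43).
36^(-1) ≡ 6 (mod 43). Verification: 36 × 6 = 216 ≡ 1 (mod 43)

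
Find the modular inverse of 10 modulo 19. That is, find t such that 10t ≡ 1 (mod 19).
2

Using Extended Euclidean Algorithm:
gcd(10, 19) = 1
Bezout coefficients: 10 × 2 + 19 × -1 = 1
So 10 × 2 ≡ 1 (mod 19)
The inverse is 2 mod 19 = 2
Verification: 10 × 2 = 20 = 1 × 19 + 1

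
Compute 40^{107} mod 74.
62

Using successive squaring:
Binary expansion of 107: 1101011
Powers of 40 mod 74 (each is the square of the previous):
  40^1 ≡ 40 (mod 74)
  40^2 ≡ 40² = 1600 ≡ 46 (mod 74)
  40^4 ≡ 46² = 2116 ≡ 44 (mod 74)
  40^8 ≡ 44² = 1936 ≡ 12 (mod 74)
  40^16 ≡ 12² = 144 ≡ 70 (mod 74)
  40^32 ≡ 70² = 4900 ≡ 16 (mod 74)
  40^64 ≡ 16² = 256 ≡ 34 (mod 74)
107 = 64 + 32 + 8 + 2 + 1, so 40^107 = 40^64 × 40^32 × 40^8 × 40^2 × 40^1 ≡ 34 × 16 × 12 × 46 × 40 (mod 74)
Multiplying step by step:
  34 × 16 = 544 ≡ 26 (mod 74)
  26 × 12 = 312 ≡ 16 (mod 74)
  16 × 46 = 736 ≡ 70 (mod 74)
  70 × 40 = 2800 ≡ 62 (mod 74)
Result: 40^107 ≡ 62 (mod 74)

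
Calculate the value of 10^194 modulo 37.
Using Fermat: 10^{36} ≡ 1 (mod 37). 194 ≡ 14 (mod 36). So 10^{194} ≡ 10^{14} ≡ 26 (mod 37)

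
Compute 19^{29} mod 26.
15

Using successive squaring:
Binary expansion of 29: 11101
Powers of 19 mod 26 (each is the square of the previous):
  19^1 ≡ 19 (mod 26)
  19^2 ≡ 19² = 361 ≡ 23 (mod 26)
  19^4 ≡ 23² = 529 ≡ 9 (mod 26)
  19^8 ≡ 9² = 81 ≡ 3 (mod 26)
  19^16 ≡ 3² = 9 ≡ 9 (mod 26)
29 = 16 + 8 + 4 + 1, so 19^29 = 19^16 × 19^8 × 19^4 × 19^1 ≡ 9 × 3 × 9 × 19 (mod 26)
Multiplying step by step:
  9 × 3 = 27 ≡ 1 (mod 26)
  1 × 9 = 9 ≡ 9 (mod 26)
  9 × 19 = 171 ≡ 15 (mod 26)
Result: 19^29 ≡ 15 (mod 26)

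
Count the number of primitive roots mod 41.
Number of primitive roots mod 41 = φ(40) = 16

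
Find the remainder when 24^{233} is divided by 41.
By Fermat: 24^{40} ≡ 1 (mod 41). 233 = 5×40 + 33. So 24^{233} ≡ 24^{33} ≡ 22 (mod 41)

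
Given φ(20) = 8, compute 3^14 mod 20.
By Euler: 3^{8} ≡ 1 (mod 20) since gcd(3, 20) = 1. 14 = 1×8 + 6. So 3^{14} ≡ 3^{6} ≡ 9 (mod 20)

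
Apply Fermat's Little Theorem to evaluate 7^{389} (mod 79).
34

By Fermat's Little Theorem, a^(p-1) ≡ 1 (mod p) for prime p and gcd(a, p) = 1
Here p = 79, so 7^78 ≡ 1 (mod 79)
We can reduce the exponent: 389 mod 78 = 77
So 7^389 ≡ 7^77 (mod 79)
Computing: 7^77 mod 79 = 34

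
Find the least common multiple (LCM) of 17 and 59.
1003

First find GCD(17, 59) using the Euclidean algorithm:
17 = 0 × 59 + 17
59 = 3 × 17 + 8
17 = 2 × 8 + 1
8 = 8 × 1 + 0
GCD(17, 59) = 1

LCM formula: LCM(a, b) = (a × b) / GCD(a, b)
LCM(17, 59) = (17 × 59) / 1
LCM(17, 59) = 1003 / 1
LCM(17, 59) = 1003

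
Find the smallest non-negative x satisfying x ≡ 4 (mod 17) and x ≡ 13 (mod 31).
M = 17 × 31 = 527. M₁ = 31, y₁ ≡ 11 (mod 17). M₂ = 17, y₂ ≡ 11 (mod 31). x = 4×31×11 + 13×17×11 ≡ 106 (mod 527)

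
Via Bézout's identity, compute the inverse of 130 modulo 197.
Extended GCD: 130(-50) + 197(33) = 1. So 130^(-1) ≡ 147 ≡ 147 (mod 197). Verify: 130 × 147 = 19110 ≡ 1 (mod 197)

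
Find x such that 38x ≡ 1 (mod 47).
38^(-1) ≡ 26 (mod 47). Verification: 38 × 26 = 988 ≡ 1 (mod 47)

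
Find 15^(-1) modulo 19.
14

Using Extended Euclidean Algorithm:
gcd(15, 19) = 1
Bezout coefficients: 15 × -5 + 19 × 4 = 1
So 15 × -5 ≡ 1 (mod 19)
The inverse is -5 mod 19 = 14
Verification: 15 × 14 = 210 = 11 × 19 + 1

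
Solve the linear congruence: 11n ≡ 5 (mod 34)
19

Since gcd(11, 34) = 1 divides 5, a solution exists.
Multiply both sides by the inverse of 11 mod 34:
  11^(-1) mod 34 = 31
  x ≡ 31 × 5 ≡ 155 ≡ 19 (mod 34)
Verification: 11 × 19 = 209 = 6 × 34 + 5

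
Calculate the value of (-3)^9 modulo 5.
(-3) ≡ 2 (mod 5). 9 = 8 + 1 (binary 1001). Repeated squaring mod 5: 2^1 ≡ 2; 2^2 ≡ 2² = 4 ≡ 4; 2^4 ≡ 4² = 16 ≡ 1; 2^8 ≡ 1² = 1 ≡ 1. Multiply: (-3)^9 ≡ 2^8 × 2^1 ≡ 1 × 2 (mod 5): 1 × 2 = 2 ≡ 2. So (-3)^9 ≡ 2 (mod 5).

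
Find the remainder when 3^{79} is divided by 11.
By Fermat: 3^{10} ≡ 1 (mod 11). 79 = 7×10 + 9. So 3^{79} ≡ 3^{9} ≡ 4 (mod 11)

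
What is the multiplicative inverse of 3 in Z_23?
3^(-1) ≡ 8 (mod 23). Verification: 3 × 8 = 24 ≡ 1 (mod 23)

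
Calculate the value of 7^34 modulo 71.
Using repeated squaring. 34 = 32 + 2 (binary 100010). Repeated squaring mod 71: 7^1 ≡ 7; 7^2 ≡ 7² = 49 ≡ 49; 7^4 ≡ 49² = 2401 ≡ 58; 7^8 ≡ 58² = 3364 ≡ 27; 7^16 ≡ 27² = 729 ≡ 19; 7^32 ≡ 19² = 361 ≡ 6. Multiply: 7^34 = 7^32 × 7^2 ≡ 6 × 49 (mod 71): 6 × 49 = 294 ≡ 10. So 7^34 ≡ 10 (mod 71).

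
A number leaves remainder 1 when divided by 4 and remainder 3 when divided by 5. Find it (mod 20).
M = 4 × 5 = 20. M₁ = 5, y₁ ≡ 1 (mod 4). M₂ = 4, y₂ ≡ 4 (mod 5). n = 1×5×1 + 3×4×4 ≡ 13 (mod 20)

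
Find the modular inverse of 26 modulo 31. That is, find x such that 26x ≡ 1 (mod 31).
6

Using Extended Euclidean Algorithm:
gcd(26, 31) = 1
Bezout coefficients: 26 × 6 + 31 × -5 = 1
So 26 × 6 ≡ 1 (mod 31)
The inverse is 6 mod 31 = 6
Verification: 26 × 6 = 156 = 5 × 31 + 1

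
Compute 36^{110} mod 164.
40

Using successive squaring:
Binary expansion of 110: 1101110
Powers of 36 mod 164 (each is the square of the previous):
  36^1 ≡ 36 (mod 164)
  36^2 ≡ 36² = 1296 ≡ 148 (mod 164)
  36^4 ≡ 148² = 21904 ≡ 92 (mod 164)
  36^8 ≡ 92² = 8464 ≡ 100 (mod 164)
  36^16 ≡ 100² = 10000 ≡ 160 (mod 164)
  36^32 ≡ 160² = 25600 ≡ 16 (mod 164)
  36^64 ≡ 16² = 256 ≡ 92 (mod 164)
110 = 64 + 32 + 8 + 4 + 2, so 36^110 = 36^64 × 36^32 × 36^8 × 36^4 × 36^2 ≡ 92 × 16 × 100 × 92 × 148 (mod 164)
Multiplying step by step:
  92 × 16 = 1472 ≡ 160 (mod 164)
  160 × 100 = 16000 ≡ 92 (mod 164)
  92 × 92 = 8464 ≡ 100 (mod 164)
  100 × 148 = 14800 ≡ 40 (mod 164)
Result: 36^110 ≡ 40 (mod 164)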